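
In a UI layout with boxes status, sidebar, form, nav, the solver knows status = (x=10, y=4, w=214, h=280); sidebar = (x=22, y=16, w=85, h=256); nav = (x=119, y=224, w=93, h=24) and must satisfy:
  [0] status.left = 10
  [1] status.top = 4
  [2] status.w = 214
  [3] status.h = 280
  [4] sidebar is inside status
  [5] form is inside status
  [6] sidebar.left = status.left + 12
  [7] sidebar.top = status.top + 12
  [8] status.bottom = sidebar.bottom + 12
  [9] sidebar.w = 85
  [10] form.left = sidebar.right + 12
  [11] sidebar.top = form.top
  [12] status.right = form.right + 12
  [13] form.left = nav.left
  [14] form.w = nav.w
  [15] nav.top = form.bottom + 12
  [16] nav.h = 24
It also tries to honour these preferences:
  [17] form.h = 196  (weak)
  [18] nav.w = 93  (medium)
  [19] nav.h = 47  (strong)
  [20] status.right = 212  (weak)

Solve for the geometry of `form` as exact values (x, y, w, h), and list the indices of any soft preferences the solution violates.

form = (x=119, y=16, w=93, h=196)
violated soft preferences: 19, 20

1. form.x = 119  [form.left = sidebar.right + 12]
2. form.y = 16  [sidebar.top = form.top]
3. form.w = 93  [status.right = form.right + 12]
4. form.h = 196  [nav.top = form.bottom + 12]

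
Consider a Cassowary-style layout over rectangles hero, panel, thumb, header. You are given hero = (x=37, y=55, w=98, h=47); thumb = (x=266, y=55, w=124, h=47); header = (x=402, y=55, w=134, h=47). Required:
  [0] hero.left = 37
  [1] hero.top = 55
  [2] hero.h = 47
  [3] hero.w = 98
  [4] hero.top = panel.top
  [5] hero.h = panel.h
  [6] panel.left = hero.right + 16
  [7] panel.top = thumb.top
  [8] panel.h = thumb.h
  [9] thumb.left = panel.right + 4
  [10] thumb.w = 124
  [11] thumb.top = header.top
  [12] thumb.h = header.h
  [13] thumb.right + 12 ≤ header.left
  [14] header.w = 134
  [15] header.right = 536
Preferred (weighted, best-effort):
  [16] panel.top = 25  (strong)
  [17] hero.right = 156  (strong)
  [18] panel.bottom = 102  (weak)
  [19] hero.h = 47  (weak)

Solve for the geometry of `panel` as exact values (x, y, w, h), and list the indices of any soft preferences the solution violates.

1. panel.y = 55  [hero.top = panel.top]
2. panel.h = 47  [hero.h = panel.h]
3. panel.x = 151  [panel.left = hero.right + 16]
4. panel.w = 111  [thumb.left = panel.right + 4]

panel = (x=151, y=55, w=111, h=47)
violated soft preferences: 16, 17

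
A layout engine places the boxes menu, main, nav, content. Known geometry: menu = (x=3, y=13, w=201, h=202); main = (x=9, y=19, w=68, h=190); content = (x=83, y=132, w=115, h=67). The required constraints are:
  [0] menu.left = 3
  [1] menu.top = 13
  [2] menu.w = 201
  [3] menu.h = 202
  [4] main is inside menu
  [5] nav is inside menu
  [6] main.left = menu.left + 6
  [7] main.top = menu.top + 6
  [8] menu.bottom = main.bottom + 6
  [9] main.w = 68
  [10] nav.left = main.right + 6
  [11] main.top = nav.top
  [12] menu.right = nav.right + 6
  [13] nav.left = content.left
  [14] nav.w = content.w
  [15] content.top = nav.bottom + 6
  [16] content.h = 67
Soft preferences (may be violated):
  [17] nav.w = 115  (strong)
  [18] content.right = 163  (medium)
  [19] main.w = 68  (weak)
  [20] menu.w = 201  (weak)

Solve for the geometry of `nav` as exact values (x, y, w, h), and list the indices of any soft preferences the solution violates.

1. nav.x = 83  [nav.left = main.right + 6]
2. nav.y = 19  [main.top = nav.top]
3. nav.w = 115  [menu.right = nav.right + 6]
4. nav.h = 107  [content.top = nav.bottom + 6]

nav = (x=83, y=19, w=115, h=107)
violated soft preferences: 18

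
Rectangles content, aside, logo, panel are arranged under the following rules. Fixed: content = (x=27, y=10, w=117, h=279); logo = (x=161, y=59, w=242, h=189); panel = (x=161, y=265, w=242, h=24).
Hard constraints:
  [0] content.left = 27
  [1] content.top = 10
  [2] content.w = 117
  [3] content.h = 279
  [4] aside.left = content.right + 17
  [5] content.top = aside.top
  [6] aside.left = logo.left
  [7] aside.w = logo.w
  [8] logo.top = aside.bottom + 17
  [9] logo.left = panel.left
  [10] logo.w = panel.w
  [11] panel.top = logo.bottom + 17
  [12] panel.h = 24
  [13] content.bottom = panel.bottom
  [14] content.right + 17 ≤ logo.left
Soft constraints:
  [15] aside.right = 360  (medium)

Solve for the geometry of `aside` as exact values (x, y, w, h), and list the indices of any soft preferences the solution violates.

aside = (x=161, y=10, w=242, h=32)
violated soft preferences: 15

1. aside.x = 161  [aside.left = content.right + 17]
2. aside.y = 10  [content.top = aside.top]
3. aside.w = 242  [aside.w = logo.w]
4. aside.h = 32  [logo.top = aside.bottom + 17]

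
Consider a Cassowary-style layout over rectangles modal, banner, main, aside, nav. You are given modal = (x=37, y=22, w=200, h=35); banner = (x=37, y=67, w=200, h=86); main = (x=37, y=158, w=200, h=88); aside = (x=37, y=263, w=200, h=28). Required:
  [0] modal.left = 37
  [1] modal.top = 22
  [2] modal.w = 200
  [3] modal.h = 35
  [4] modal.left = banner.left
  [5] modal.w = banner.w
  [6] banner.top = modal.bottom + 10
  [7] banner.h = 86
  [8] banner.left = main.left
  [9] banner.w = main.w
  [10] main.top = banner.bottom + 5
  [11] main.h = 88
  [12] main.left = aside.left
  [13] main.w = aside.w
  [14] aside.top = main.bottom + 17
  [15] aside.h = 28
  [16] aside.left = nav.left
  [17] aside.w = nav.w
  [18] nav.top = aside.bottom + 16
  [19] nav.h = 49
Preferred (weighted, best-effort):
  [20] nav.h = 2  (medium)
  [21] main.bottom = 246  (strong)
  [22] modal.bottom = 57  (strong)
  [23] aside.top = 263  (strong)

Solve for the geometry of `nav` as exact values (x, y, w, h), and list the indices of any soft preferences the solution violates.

nav = (x=37, y=307, w=200, h=49)
violated soft preferences: 20

1. nav.x = 37  [aside.left = nav.left]
2. nav.w = 200  [aside.w = nav.w]
3. nav.y = 307  [nav.top = aside.bottom + 16]
4. nav.h = 49  [nav.h = 49]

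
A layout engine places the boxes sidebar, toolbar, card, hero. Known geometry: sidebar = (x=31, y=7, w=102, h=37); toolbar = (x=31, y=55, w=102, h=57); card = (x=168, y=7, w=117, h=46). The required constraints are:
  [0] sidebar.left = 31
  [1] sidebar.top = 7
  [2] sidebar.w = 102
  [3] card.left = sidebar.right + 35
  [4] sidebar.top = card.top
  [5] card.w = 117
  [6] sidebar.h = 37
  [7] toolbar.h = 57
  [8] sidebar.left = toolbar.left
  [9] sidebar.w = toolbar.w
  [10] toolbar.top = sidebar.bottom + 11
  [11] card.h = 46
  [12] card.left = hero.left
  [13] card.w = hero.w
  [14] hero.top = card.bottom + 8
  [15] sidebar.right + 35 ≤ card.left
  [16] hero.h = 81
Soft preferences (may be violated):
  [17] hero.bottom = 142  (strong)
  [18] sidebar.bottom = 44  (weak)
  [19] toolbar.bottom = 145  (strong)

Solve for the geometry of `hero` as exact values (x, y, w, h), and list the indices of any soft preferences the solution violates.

hero = (x=168, y=61, w=117, h=81)
violated soft preferences: 19

1. hero.x = 168  [card.left = hero.left]
2. hero.w = 117  [card.w = hero.w]
3. hero.y = 61  [hero.top = card.bottom + 8]
4. hero.h = 81  [hero.h = 81]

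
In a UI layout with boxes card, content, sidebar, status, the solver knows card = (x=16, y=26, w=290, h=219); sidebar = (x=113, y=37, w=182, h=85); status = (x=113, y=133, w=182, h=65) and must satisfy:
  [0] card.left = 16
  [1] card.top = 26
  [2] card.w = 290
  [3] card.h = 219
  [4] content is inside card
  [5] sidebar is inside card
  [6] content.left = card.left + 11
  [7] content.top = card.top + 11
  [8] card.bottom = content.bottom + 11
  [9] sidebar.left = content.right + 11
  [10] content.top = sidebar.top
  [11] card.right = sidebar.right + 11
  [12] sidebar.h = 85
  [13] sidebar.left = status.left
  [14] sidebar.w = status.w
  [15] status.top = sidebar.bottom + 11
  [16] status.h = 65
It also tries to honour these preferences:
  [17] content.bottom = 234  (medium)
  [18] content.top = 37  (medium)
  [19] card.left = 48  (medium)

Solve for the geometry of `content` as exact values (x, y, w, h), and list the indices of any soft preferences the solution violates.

1. content.x = 27  [content.left = card.left + 11]
2. content.y = 37  [content.top = card.top + 11]
3. content.h = 197  [card.bottom = content.bottom + 11]
4. content.w = 75  [sidebar.left = content.right + 11]

content = (x=27, y=37, w=75, h=197)
violated soft preferences: 19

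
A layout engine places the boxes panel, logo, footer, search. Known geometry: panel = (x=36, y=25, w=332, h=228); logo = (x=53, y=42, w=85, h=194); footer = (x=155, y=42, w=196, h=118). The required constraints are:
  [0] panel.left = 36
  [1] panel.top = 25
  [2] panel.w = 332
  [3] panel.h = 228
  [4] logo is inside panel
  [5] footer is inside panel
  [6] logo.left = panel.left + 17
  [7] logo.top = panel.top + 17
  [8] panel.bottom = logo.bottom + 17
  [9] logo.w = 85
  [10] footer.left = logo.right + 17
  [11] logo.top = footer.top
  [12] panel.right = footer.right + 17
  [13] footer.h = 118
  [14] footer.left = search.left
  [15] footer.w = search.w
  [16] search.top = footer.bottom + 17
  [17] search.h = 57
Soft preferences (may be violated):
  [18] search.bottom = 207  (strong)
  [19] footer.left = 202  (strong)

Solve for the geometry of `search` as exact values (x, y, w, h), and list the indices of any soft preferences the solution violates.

search = (x=155, y=177, w=196, h=57)
violated soft preferences: 18, 19

1. search.x = 155  [footer.left = search.left]
2. search.w = 196  [footer.w = search.w]
3. search.y = 177  [search.top = footer.bottom + 17]
4. search.h = 57  [search.h = 57]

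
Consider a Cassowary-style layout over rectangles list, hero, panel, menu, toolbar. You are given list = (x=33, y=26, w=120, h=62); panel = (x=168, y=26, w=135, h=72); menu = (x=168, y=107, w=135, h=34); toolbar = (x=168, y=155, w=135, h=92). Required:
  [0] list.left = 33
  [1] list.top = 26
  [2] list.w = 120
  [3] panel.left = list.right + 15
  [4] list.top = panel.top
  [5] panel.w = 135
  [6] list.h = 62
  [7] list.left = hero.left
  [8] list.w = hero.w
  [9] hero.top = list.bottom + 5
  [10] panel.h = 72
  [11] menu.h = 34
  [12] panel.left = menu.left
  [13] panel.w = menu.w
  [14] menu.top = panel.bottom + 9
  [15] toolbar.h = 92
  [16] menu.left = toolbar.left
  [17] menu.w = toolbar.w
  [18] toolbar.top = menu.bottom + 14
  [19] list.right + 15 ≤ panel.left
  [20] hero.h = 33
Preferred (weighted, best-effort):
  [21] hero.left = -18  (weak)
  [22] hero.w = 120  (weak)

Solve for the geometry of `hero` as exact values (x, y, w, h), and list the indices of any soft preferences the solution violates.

1. hero.x = 33  [list.left = hero.left]
2. hero.w = 120  [list.w = hero.w]
3. hero.y = 93  [hero.top = list.bottom + 5]
4. hero.h = 33  [hero.h = 33]

hero = (x=33, y=93, w=120, h=33)
violated soft preferences: 21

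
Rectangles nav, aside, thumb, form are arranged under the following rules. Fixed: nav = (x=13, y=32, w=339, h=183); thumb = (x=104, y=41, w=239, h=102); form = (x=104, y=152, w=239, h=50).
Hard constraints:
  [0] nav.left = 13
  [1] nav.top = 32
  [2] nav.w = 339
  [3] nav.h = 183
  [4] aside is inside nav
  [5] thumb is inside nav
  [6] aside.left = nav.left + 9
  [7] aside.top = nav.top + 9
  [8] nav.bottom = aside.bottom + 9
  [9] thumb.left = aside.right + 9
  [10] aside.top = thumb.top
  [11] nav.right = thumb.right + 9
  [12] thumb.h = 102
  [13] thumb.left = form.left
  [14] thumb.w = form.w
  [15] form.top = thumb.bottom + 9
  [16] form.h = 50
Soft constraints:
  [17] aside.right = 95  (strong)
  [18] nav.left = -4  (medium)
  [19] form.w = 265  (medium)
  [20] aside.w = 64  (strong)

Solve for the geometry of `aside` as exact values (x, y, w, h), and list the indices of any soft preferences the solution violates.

aside = (x=22, y=41, w=73, h=165)
violated soft preferences: 18, 19, 20

1. aside.x = 22  [aside.left = nav.left + 9]
2. aside.y = 41  [aside.top = nav.top + 9]
3. aside.h = 165  [nav.bottom = aside.bottom + 9]
4. aside.w = 73  [thumb.left = aside.right + 9]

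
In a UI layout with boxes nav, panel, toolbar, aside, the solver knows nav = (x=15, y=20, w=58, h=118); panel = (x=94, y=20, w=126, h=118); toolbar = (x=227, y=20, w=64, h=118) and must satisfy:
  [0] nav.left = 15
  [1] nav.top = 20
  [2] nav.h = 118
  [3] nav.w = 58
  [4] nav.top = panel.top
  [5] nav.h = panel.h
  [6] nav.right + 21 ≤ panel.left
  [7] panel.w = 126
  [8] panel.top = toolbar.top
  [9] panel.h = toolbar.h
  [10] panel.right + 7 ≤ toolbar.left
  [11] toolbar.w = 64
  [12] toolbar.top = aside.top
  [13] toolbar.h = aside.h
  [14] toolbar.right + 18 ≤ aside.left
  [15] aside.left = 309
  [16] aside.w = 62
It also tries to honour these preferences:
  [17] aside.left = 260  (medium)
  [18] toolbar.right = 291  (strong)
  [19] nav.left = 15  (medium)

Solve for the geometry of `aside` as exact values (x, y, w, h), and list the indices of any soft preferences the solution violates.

1. aside.y = 20  [toolbar.top = aside.top]
2. aside.h = 118  [toolbar.h = aside.h]
3. aside.x = 309  [aside.left = 309]
4. aside.w = 62  [aside.w = 62]

aside = (x=309, y=20, w=62, h=118)
violated soft preferences: 17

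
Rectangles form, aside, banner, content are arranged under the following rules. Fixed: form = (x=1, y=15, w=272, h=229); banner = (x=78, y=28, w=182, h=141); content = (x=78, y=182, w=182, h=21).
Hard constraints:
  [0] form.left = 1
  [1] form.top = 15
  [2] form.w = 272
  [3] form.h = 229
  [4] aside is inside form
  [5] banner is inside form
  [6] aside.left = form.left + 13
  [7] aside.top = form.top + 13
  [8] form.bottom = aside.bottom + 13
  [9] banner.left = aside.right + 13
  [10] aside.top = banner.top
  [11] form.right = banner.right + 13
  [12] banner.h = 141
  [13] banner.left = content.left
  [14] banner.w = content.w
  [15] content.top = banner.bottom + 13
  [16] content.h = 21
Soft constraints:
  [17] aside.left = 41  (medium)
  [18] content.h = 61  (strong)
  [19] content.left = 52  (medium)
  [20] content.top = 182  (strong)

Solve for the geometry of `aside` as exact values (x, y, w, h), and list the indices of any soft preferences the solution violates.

1. aside.x = 14  [aside.left = form.left + 13]
2. aside.y = 28  [aside.top = form.top + 13]
3. aside.h = 203  [form.bottom = aside.bottom + 13]
4. aside.w = 51  [banner.left = aside.right + 13]

aside = (x=14, y=28, w=51, h=203)
violated soft preferences: 17, 18, 19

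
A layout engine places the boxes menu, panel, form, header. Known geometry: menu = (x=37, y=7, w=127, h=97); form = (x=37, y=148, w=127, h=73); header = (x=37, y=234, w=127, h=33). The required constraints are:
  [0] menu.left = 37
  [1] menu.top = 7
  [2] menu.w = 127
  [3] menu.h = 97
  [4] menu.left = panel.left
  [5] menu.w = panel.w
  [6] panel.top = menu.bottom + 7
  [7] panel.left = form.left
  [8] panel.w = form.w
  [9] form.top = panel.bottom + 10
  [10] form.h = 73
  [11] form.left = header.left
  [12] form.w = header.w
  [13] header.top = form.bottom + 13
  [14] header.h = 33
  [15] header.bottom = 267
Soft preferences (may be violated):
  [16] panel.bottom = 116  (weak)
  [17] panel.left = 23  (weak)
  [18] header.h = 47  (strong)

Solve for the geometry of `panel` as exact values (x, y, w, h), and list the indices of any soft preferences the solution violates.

panel = (x=37, y=111, w=127, h=27)
violated soft preferences: 16, 17, 18

1. panel.x = 37  [menu.left = panel.left]
2. panel.w = 127  [menu.w = panel.w]
3. panel.y = 111  [panel.top = menu.bottom + 7]
4. panel.h = 27  [form.top = panel.bottom + 10]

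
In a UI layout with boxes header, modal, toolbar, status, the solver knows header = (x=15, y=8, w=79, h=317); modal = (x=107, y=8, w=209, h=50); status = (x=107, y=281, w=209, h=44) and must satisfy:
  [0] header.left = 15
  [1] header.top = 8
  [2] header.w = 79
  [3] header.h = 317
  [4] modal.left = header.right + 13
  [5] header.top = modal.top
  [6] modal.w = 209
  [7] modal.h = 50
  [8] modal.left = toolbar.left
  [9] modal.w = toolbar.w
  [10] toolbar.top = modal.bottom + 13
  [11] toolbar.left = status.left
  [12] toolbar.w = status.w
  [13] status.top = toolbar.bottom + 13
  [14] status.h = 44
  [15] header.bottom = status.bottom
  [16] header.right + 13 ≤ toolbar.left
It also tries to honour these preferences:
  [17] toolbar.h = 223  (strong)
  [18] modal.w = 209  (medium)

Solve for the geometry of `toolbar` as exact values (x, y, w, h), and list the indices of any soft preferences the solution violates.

1. toolbar.x = 107  [modal.left = toolbar.left]
2. toolbar.w = 209  [modal.w = toolbar.w]
3. toolbar.y = 71  [toolbar.top = modal.bottom + 13]
4. toolbar.h = 197  [status.top = toolbar.bottom + 13]

toolbar = (x=107, y=71, w=209, h=197)
violated soft preferences: 17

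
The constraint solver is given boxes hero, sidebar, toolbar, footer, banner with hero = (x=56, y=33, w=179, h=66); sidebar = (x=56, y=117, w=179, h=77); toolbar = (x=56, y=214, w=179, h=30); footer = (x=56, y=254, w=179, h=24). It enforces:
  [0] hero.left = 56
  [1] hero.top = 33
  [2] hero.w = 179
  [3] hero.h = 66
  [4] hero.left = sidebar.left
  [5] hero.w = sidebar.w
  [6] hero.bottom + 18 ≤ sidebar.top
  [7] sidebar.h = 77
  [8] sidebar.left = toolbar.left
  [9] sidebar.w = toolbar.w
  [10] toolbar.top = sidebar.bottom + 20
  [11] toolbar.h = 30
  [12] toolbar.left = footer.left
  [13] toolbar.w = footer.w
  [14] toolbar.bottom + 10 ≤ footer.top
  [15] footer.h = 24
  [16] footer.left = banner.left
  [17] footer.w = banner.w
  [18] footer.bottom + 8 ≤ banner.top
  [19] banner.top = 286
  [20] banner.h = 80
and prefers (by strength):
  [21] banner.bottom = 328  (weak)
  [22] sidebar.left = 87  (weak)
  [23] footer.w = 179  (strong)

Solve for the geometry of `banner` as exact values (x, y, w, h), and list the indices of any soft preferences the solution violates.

1. banner.x = 56  [footer.left = banner.left]
2. banner.w = 179  [footer.w = banner.w]
3. banner.y = 286  [banner.top = 286]
4. banner.h = 80  [banner.h = 80]

banner = (x=56, y=286, w=179, h=80)
violated soft preferences: 21, 22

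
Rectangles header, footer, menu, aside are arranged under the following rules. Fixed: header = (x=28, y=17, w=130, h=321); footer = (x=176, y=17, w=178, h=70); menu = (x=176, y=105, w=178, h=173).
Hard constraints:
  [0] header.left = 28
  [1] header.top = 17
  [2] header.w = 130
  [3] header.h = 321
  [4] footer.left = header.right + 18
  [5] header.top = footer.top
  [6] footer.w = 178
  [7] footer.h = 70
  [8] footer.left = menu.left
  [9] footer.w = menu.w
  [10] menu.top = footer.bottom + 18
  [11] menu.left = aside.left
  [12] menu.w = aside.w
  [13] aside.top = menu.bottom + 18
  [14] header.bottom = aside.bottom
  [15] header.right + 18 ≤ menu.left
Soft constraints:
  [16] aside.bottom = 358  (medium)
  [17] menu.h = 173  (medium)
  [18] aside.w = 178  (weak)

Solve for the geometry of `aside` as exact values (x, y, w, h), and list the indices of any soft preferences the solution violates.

aside = (x=176, y=296, w=178, h=42)
violated soft preferences: 16

1. aside.x = 176  [menu.left = aside.left]
2. aside.w = 178  [menu.w = aside.w]
3. aside.y = 296  [aside.top = menu.bottom + 18]
4. aside.h = 42  [header.bottom = aside.bottom]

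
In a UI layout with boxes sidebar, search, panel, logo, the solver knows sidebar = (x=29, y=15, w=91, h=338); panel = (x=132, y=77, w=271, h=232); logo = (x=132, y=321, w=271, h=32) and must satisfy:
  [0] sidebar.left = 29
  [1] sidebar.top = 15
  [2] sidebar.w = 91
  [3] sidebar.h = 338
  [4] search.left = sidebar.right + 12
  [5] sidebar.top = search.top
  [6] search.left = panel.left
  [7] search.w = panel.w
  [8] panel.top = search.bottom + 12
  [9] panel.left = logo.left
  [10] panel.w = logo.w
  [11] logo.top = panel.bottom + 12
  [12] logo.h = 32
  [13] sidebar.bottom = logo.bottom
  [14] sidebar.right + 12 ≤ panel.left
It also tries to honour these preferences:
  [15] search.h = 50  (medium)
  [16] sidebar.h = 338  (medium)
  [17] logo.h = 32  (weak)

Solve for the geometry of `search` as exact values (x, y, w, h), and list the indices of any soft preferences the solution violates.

1. search.x = 132  [search.left = sidebar.right + 12]
2. search.y = 15  [sidebar.top = search.top]
3. search.w = 271  [search.w = panel.w]
4. search.h = 50  [panel.top = search.bottom + 12]

search = (x=132, y=15, w=271, h=50)
violated soft preferences: none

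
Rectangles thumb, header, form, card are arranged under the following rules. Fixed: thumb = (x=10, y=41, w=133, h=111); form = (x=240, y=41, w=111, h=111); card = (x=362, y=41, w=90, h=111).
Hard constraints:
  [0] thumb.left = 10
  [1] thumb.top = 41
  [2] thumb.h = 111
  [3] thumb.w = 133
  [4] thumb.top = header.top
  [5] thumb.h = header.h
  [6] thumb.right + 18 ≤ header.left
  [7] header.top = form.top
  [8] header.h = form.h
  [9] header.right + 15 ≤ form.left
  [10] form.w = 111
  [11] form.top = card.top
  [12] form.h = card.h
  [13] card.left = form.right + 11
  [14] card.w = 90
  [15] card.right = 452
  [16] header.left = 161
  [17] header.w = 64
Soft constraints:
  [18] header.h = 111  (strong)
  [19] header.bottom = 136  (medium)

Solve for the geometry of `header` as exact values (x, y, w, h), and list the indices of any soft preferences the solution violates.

header = (x=161, y=41, w=64, h=111)
violated soft preferences: 19

1. header.y = 41  [thumb.top = header.top]
2. header.h = 111  [thumb.h = header.h]
3. header.x = 161  [header.left = 161]
4. header.w = 64  [header.w = 64]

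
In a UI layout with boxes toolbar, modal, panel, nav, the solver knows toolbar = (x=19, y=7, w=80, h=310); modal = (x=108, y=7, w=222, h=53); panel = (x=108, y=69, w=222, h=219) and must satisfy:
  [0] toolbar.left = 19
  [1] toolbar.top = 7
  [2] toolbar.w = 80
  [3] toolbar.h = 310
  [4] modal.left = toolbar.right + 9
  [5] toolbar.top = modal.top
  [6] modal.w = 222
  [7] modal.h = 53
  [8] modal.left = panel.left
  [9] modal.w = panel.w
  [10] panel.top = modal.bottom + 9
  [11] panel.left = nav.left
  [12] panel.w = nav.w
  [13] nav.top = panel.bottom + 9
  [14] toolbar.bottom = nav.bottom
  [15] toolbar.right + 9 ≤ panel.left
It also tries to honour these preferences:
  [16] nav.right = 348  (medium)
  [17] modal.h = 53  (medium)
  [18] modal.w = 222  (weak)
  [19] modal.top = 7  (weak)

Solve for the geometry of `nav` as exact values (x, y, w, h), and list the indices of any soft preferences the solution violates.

1. nav.x = 108  [panel.left = nav.left]
2. nav.w = 222  [panel.w = nav.w]
3. nav.y = 297  [nav.top = panel.bottom + 9]
4. nav.h = 20  [toolbar.bottom = nav.bottom]

nav = (x=108, y=297, w=222, h=20)
violated soft preferences: 16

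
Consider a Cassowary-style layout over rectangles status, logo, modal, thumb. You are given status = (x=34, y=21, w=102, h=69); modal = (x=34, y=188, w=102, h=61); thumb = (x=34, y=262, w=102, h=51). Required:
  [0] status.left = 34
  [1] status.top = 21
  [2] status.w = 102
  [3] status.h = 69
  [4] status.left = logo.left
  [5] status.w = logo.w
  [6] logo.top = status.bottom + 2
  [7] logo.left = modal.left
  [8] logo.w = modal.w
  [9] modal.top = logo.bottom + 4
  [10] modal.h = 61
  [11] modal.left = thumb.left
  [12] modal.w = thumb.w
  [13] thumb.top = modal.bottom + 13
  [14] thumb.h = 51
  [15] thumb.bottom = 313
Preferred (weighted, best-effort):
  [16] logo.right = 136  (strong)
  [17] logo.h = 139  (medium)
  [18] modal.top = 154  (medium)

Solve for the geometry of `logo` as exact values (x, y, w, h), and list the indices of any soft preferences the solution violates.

1. logo.x = 34  [status.left = logo.left]
2. logo.w = 102  [status.w = logo.w]
3. logo.y = 92  [logo.top = status.bottom + 2]
4. logo.h = 92  [modal.top = logo.bottom + 4]

logo = (x=34, y=92, w=102, h=92)
violated soft preferences: 17, 18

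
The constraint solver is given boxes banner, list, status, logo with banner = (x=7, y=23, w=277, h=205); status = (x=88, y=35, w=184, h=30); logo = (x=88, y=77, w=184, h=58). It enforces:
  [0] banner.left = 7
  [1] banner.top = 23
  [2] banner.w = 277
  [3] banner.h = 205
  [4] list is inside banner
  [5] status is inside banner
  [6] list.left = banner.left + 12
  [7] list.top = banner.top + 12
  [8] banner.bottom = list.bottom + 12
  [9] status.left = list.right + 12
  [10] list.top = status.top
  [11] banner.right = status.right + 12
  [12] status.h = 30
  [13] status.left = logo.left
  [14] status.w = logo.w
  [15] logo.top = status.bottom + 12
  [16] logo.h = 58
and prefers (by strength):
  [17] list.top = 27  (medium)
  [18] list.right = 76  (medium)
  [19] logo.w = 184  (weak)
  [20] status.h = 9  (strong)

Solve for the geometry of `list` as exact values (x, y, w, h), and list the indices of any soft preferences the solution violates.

list = (x=19, y=35, w=57, h=181)
violated soft preferences: 17, 20

1. list.x = 19  [list.left = banner.left + 12]
2. list.y = 35  [list.top = banner.top + 12]
3. list.h = 181  [banner.bottom = list.bottom + 12]
4. list.w = 57  [status.left = list.right + 12]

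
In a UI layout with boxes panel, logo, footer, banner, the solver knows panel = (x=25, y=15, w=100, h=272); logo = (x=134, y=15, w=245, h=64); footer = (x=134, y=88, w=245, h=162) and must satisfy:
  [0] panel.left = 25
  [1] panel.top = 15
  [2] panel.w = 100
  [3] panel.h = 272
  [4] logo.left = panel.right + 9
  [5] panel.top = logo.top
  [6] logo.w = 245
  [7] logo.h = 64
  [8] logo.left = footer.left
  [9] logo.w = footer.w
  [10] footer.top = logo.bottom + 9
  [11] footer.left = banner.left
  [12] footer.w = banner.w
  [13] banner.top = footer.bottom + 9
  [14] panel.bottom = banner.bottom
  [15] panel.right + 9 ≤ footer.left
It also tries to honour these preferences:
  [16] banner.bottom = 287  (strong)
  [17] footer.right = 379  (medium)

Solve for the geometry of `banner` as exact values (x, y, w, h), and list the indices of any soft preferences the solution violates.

banner = (x=134, y=259, w=245, h=28)
violated soft preferences: none

1. banner.x = 134  [footer.left = banner.left]
2. banner.w = 245  [footer.w = banner.w]
3. banner.y = 259  [banner.top = footer.bottom + 9]
4. banner.h = 28  [panel.bottom = banner.bottom]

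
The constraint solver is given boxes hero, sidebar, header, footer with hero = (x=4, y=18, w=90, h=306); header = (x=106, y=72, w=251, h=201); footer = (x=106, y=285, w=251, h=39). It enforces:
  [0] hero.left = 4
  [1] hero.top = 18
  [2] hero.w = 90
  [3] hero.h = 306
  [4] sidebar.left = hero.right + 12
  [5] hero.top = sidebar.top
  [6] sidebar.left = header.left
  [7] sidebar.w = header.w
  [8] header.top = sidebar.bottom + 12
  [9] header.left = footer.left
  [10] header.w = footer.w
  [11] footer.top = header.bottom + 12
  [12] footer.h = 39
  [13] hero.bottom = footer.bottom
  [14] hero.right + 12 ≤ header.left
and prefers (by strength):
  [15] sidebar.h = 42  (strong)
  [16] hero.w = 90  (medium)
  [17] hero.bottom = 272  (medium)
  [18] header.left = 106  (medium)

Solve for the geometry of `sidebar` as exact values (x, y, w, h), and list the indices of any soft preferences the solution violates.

1. sidebar.x = 106  [sidebar.left = hero.right + 12]
2. sidebar.y = 18  [hero.top = sidebar.top]
3. sidebar.w = 251  [sidebar.w = header.w]
4. sidebar.h = 42  [header.top = sidebar.bottom + 12]

sidebar = (x=106, y=18, w=251, h=42)
violated soft preferences: 17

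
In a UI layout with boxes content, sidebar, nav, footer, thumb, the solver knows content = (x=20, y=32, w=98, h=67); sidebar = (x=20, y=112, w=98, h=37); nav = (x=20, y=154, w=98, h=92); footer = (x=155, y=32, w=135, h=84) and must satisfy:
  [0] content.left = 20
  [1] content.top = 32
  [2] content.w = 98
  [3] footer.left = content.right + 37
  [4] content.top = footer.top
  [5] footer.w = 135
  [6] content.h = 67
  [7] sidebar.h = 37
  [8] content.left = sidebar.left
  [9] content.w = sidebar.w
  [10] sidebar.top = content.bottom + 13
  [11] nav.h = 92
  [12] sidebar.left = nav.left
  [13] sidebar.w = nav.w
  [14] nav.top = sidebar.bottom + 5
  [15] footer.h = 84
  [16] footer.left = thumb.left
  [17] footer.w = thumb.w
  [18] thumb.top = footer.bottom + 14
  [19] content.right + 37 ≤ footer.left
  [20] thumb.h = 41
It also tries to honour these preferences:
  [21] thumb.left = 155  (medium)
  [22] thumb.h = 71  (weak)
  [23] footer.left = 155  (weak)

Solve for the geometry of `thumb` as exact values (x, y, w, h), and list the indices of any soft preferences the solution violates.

thumb = (x=155, y=130, w=135, h=41)
violated soft preferences: 22

1. thumb.x = 155  [footer.left = thumb.left]
2. thumb.w = 135  [footer.w = thumb.w]
3. thumb.y = 130  [thumb.top = footer.bottom + 14]
4. thumb.h = 41  [thumb.h = 41]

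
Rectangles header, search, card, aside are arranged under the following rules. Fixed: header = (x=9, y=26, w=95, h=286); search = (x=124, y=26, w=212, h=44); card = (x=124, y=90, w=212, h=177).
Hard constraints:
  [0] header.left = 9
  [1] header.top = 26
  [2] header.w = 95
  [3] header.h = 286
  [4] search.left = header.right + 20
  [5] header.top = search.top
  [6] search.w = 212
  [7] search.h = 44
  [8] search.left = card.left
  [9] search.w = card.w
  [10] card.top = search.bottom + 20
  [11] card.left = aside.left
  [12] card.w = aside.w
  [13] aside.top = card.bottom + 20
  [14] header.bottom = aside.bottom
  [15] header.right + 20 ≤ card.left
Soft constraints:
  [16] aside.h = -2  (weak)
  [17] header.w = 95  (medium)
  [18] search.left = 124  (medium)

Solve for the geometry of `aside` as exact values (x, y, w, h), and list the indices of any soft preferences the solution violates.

1. aside.x = 124  [card.left = aside.left]
2. aside.w = 212  [card.w = aside.w]
3. aside.y = 287  [aside.top = card.bottom + 20]
4. aside.h = 25  [header.bottom = aside.bottom]

aside = (x=124, y=287, w=212, h=25)
violated soft preferences: 16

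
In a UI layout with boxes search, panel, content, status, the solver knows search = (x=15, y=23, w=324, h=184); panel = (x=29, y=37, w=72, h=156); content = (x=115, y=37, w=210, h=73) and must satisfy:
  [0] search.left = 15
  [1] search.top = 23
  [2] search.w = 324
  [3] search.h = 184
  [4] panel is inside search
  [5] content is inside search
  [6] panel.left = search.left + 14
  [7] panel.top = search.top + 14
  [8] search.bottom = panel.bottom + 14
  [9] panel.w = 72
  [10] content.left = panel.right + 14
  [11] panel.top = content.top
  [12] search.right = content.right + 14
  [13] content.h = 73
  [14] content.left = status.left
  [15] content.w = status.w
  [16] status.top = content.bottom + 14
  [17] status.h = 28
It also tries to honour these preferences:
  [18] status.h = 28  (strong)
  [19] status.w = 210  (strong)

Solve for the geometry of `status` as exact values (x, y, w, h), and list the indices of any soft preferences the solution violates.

status = (x=115, y=124, w=210, h=28)
violated soft preferences: none

1. status.x = 115  [content.left = status.left]
2. status.w = 210  [content.w = status.w]
3. status.y = 124  [status.top = content.bottom + 14]
4. status.h = 28  [status.h = 28]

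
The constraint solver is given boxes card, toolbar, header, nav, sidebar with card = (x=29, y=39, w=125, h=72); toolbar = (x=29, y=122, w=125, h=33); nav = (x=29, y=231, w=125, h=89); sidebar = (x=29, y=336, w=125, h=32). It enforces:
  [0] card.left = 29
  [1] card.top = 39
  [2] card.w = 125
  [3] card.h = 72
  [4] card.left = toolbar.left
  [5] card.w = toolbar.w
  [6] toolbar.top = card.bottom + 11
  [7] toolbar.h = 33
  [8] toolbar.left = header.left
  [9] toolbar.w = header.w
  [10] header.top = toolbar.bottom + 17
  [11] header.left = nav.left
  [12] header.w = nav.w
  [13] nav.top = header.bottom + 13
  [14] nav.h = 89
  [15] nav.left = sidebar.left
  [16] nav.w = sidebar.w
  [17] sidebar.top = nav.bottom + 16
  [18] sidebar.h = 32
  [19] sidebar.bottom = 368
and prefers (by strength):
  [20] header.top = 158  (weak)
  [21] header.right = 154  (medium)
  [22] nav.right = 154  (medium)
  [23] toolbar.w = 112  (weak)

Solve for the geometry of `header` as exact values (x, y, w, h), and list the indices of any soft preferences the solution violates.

1. header.x = 29  [toolbar.left = header.left]
2. header.w = 125  [toolbar.w = header.w]
3. header.y = 172  [header.top = toolbar.bottom + 17]
4. header.h = 46  [nav.top = header.bottom + 13]

header = (x=29, y=172, w=125, h=46)
violated soft preferences: 20, 23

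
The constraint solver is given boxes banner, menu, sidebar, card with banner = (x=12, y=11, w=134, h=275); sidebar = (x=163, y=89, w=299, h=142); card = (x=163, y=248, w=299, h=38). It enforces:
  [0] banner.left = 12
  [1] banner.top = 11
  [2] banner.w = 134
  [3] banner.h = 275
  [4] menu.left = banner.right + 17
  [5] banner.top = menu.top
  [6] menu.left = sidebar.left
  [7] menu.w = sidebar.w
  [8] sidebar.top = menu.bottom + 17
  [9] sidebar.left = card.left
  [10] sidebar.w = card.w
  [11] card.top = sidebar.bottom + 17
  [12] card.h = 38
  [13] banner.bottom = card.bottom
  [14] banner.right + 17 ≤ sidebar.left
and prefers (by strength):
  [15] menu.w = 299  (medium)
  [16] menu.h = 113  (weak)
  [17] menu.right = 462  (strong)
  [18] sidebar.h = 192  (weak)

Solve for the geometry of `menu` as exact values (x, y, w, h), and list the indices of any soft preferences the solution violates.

menu = (x=163, y=11, w=299, h=61)
violated soft preferences: 16, 18

1. menu.x = 163  [menu.left = banner.right + 17]
2. menu.y = 11  [banner.top = menu.top]
3. menu.w = 299  [menu.w = sidebar.w]
4. menu.h = 61  [sidebar.top = menu.bottom + 17]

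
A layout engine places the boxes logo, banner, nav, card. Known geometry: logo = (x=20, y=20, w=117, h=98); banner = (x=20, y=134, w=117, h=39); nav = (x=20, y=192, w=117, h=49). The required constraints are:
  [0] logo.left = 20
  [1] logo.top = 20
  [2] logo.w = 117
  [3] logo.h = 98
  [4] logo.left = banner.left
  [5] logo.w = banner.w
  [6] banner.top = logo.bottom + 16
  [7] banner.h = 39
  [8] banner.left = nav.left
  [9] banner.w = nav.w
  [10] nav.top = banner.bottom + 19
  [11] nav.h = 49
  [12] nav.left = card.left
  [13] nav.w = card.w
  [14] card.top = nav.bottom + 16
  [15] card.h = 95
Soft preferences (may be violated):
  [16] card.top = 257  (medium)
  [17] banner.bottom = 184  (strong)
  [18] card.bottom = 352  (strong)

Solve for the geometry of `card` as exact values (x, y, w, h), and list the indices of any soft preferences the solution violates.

1. card.x = 20  [nav.left = card.left]
2. card.w = 117  [nav.w = card.w]
3. card.y = 257  [card.top = nav.bottom + 16]
4. card.h = 95  [card.h = 95]

card = (x=20, y=257, w=117, h=95)
violated soft preferences: 17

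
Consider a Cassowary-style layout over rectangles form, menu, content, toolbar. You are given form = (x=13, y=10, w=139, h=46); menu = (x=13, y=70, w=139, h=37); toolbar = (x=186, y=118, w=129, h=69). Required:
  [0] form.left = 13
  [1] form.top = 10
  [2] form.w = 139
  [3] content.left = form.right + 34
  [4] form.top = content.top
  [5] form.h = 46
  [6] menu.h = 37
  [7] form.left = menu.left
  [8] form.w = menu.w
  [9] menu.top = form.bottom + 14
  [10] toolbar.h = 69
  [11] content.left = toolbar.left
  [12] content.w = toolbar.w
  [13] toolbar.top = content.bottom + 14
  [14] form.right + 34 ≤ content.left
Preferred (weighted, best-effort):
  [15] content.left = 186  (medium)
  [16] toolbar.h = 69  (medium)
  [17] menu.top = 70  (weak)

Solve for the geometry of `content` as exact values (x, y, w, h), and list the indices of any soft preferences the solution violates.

1. content.x = 186  [content.left = form.right + 34]
2. content.y = 10  [form.top = content.top]
3. content.w = 129  [content.w = toolbar.w]
4. content.h = 94  [toolbar.top = content.bottom + 14]

content = (x=186, y=10, w=129, h=94)
violated soft preferences: none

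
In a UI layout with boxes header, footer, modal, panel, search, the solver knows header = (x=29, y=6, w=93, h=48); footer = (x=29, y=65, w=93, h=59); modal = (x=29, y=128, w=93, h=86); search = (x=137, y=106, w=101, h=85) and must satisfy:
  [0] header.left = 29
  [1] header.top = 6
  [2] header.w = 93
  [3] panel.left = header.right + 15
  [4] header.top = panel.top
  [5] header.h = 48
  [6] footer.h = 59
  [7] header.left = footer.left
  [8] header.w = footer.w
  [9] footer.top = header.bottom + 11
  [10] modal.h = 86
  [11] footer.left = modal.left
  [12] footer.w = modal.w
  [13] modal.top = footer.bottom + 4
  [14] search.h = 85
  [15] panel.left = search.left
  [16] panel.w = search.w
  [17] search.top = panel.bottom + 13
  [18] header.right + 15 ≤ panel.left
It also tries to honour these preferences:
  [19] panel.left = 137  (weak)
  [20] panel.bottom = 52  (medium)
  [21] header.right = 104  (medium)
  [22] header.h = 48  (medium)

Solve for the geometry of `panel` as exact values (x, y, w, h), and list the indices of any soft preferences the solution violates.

panel = (x=137, y=6, w=101, h=87)
violated soft preferences: 20, 21

1. panel.x = 137  [panel.left = header.right + 15]
2. panel.y = 6  [header.top = panel.top]
3. panel.w = 101  [panel.w = search.w]
4. panel.h = 87  [search.top = panel.bottom + 13]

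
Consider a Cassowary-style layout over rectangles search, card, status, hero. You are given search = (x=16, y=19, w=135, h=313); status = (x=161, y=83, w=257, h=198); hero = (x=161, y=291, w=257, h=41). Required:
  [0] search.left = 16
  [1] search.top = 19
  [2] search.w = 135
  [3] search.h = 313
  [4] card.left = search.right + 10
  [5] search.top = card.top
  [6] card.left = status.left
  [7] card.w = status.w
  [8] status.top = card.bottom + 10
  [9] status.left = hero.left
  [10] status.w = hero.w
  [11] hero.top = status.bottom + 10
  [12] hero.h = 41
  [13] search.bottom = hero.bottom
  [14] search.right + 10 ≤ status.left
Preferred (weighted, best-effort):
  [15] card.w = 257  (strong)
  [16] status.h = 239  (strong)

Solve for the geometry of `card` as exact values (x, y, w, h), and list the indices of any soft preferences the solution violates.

1. card.x = 161  [card.left = search.right + 10]
2. card.y = 19  [search.top = card.top]
3. card.w = 257  [card.w = status.w]
4. card.h = 54  [status.top = card.bottom + 10]

card = (x=161, y=19, w=257, h=54)
violated soft preferences: 16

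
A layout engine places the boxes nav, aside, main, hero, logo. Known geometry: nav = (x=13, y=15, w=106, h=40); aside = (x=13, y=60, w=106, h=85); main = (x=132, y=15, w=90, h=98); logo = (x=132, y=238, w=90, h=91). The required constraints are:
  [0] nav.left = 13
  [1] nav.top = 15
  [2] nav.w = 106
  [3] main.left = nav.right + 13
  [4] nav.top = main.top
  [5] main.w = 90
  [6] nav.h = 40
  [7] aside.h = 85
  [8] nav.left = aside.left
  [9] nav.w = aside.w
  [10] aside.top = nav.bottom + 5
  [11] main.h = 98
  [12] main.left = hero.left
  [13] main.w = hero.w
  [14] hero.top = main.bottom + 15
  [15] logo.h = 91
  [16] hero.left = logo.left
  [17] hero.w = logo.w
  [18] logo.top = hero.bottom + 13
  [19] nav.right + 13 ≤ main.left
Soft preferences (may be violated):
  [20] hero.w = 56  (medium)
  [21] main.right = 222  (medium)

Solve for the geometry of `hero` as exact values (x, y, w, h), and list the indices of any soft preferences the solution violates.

1. hero.x = 132  [main.left = hero.left]
2. hero.w = 90  [main.w = hero.w]
3. hero.y = 128  [hero.top = main.bottom + 15]
4. hero.h = 97  [logo.top = hero.bottom + 13]

hero = (x=132, y=128, w=90, h=97)
violated soft preferences: 20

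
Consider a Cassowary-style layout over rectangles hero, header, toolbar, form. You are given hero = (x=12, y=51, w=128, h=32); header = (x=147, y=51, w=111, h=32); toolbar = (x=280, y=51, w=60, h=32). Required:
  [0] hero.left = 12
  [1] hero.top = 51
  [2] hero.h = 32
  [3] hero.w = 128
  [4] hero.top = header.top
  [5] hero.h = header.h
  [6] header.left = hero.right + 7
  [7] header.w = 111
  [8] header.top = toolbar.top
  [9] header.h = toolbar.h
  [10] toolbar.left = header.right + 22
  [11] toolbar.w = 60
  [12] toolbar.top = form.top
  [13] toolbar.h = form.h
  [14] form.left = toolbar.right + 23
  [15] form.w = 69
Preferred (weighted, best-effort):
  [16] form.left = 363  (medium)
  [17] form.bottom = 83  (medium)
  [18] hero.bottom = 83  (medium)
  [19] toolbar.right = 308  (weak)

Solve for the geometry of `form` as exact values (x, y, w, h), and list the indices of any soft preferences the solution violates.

1. form.y = 51  [toolbar.top = form.top]
2. form.h = 32  [toolbar.h = form.h]
3. form.x = 363  [form.left = toolbar.right + 23]
4. form.w = 69  [form.w = 69]

form = (x=363, y=51, w=69, h=32)
violated soft preferences: 19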